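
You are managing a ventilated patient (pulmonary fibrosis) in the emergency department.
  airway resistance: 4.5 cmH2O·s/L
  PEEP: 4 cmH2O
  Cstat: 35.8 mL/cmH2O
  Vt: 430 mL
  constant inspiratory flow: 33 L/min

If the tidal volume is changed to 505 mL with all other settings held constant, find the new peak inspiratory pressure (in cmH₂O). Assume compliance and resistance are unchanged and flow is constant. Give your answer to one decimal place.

Flow: 33 L/min ÷ 60 = 0.55 L/s.
PIP = Vt/C + R·V̇ + PEEP (constant-flow equation of motion).
Only the elastic term changes: ΔPIP = ΔVt / C = (505 − 430) / 35.8 = 2.095 cmH2O.
Original PIP = 430/35.8 + 4.5×0.55 + 4 = 18.486 cmH2O; new PIP = 18.486 + (2.095) = 20.581 cmH2O.

20.6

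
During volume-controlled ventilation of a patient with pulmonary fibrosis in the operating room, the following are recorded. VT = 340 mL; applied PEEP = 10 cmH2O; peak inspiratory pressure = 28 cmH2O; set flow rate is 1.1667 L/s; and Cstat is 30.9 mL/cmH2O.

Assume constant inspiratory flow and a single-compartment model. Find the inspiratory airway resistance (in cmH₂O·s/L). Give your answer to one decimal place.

6.0

Equation of motion (constant flow): PIP = Vt/C + R·V̇ + PEEP.
R·V̇ = PIP − Vt/C − PEEP = 28 − 340/30.9 − 10 = 28 − 11.003 − 10 = 6.997 cmH2O.
R = 6.997 / 1.1667 = 5.997 cmH2O·s/L.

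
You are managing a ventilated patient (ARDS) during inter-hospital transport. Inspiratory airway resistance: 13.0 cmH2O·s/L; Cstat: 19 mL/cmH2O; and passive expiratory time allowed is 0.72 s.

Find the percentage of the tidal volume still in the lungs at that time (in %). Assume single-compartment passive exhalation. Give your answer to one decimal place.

5.4

τ = R × C = 13.0 × 19 mL/cmH2O = 13.0 × 0.019 L/cmH2O = 0.247 s.
Passive exhalation: V(t)/V₀ = e^(−t/τ) = e^(−0.72/0.247) = 0.05421.
Fraction remaining = 0.05421 → 5.421%.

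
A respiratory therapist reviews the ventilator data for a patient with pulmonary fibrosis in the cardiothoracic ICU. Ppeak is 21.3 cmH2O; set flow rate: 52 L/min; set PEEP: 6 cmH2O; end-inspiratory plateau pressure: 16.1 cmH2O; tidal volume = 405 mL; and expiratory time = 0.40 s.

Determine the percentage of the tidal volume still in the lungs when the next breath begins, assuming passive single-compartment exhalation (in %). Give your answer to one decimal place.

Flow: 52 L/min ÷ 60 = 0.8667 L/s.
R = (PIP − Pplat)/V̇ = (21.3 − 16.1) / 0.8667 = 5.2/0.8667 = 6.0 cmH2O·s/L.
C = Vt/(Pplat − PEEP) = 405.0 / (16.1 − 6) = 405.0/10.1 = 40.099 mL/cmH2O.
τ = R × C = 6.0 × 0.0401 L/cmH2O = 0.2406 s.
Fraction remaining at end-expiration = e^(−Te/τ) = e^(−0.40/0.2406) = 0.1897 → 18.97%.

19.0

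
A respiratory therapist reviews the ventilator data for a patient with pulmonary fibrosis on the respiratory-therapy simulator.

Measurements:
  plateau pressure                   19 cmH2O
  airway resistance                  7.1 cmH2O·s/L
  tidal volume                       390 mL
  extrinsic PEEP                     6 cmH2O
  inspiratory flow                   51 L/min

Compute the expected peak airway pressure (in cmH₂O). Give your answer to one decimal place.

Flow: 51 L/min ÷ 60 = 0.85 L/s.
PIP = Pplat + Raw × flow = 19 + 7.1 × 0.85 = 19 + 6.035 = 25.035 cmH2O.

25.0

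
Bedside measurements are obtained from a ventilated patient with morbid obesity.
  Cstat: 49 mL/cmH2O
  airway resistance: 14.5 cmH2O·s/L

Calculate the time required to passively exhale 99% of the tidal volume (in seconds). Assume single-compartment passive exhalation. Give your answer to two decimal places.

3.27

τ = R × C = 14.5 × 49 mL/cmH2O = 14.5 × 0.049 L/cmH2O = 0.7105 s.
Exhaled fraction f = 1 − e^(−t/τ) → t = −τ·ln(1 − f) = −0.7105·ln(0.01) = 3.272 s.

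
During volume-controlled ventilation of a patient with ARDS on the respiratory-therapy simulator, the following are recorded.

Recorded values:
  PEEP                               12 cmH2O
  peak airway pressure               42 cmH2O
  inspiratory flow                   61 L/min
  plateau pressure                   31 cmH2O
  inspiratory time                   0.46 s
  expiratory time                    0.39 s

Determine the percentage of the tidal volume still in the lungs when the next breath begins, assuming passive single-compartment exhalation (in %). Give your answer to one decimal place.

23.1

Flow: 61 L/min ÷ 60 = 1.0167 L/s.
Vt = flow × Ti = 1.0167 L/s × 0.46 s × 1000 mL/L = 467.68 mL.
R = (PIP − Pplat)/V̇ = (42 − 31) / 1.0167 = 11.0/1.0167 = 10.819 cmH2O·s/L.
C = Vt/(Pplat − PEEP) = 467.68 / (31 − 12) = 467.68/19.0 = 24.615 mL/cmH2O.
τ = R × C = 10.819 × 0.02462 L/cmH2O = 0.2664 s.
Fraction remaining at end-expiration = e^(−Te/τ) = e^(−0.39/0.2664) = 0.2313 → 23.13%.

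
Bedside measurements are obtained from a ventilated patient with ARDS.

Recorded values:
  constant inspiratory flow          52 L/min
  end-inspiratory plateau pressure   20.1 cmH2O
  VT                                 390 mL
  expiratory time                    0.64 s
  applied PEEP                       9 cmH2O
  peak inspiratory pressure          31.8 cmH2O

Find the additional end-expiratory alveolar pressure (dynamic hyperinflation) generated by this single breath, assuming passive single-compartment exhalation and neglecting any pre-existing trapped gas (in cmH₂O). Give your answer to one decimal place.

Flow: 52 L/min ÷ 60 = 0.8667 L/s.
R = (PIP − Pplat)/V̇ = (31.8 − 20.1) / 0.8667 = 11.7/0.8667 = 13.499 cmH2O·s/L.
C = Vt/(Pplat − PEEP) = 390.0 / (20.1 − 9) = 390.0/11.1 = 35.135 mL/cmH2O.
τ = R × C = 13.499 × 0.03514 L/cmH2O = 0.4744 s.
Fraction remaining = e^(−Te/τ) = e^(−0.64/0.4744) = 0.2595; trapped volume = 390.0 × 0.2595 = 101.21 mL.
Additional alveolar pressure from trapping ≈ V_trapped / C = 101.21 / 35.135 = 2.881 cmH2O.

2.9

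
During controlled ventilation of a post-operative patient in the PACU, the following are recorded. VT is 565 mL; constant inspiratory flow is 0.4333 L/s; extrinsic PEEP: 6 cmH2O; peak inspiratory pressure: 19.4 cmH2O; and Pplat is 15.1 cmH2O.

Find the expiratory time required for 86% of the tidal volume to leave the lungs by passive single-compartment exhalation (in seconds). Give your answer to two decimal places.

1.21

R = (PIP − Pplat)/V̇ = (19.4 − 15.1) / 0.4333 = 4.3/0.4333 = 9.924 cmH2O·s/L.
C = Vt/(Pplat − PEEP) = 565.0 / (15.1 − 6) = 565.0/9.1 = 62.088 mL/cmH2O.
τ = R × C = 9.924 × 0.06209 L/cmH2O = 0.6162 s.
t = −τ·ln(1 − 0.86) = −0.6162·ln(0.14) = 1.212 s.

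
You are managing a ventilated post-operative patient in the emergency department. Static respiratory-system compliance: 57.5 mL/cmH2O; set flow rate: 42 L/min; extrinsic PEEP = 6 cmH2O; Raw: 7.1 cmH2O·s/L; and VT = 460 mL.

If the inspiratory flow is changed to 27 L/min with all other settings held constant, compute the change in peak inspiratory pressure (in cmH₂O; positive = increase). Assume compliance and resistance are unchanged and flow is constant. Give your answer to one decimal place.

-1.8

Flow: 42 L/min ÷ 60 = 0.7 L/s.
New flow: 27 L/min ÷ 60 = 0.45 L/s.
PIP = Vt/C + R·V̇ + PEEP (constant-flow equation of motion).
Only the resistive term changes: ΔPIP = R × ΔV̇ = 7.1 × (0.45 − 0.7) = 7.1 × -0.25 = -1.775 cmH2O.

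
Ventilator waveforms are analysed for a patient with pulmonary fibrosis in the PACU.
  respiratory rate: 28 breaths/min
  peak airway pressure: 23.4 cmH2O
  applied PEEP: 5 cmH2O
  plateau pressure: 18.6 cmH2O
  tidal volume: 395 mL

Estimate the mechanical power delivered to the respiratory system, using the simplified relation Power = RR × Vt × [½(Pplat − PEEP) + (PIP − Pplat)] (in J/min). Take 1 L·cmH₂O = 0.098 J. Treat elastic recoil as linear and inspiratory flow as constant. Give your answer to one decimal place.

12.6

Per-breath work = Vt × [½(Pplat−PEEP) + (PIP−Pplat)] = 0.395 × [0.5×13.6 + 4.8] = 0.395 × 11.6 = 4.582 L·cmH2O.
Power = 28 × 4.582 = 128.3 L·cmH2O/min.
× 0.098 J/(L·cmH2O) → 12.573 J/min.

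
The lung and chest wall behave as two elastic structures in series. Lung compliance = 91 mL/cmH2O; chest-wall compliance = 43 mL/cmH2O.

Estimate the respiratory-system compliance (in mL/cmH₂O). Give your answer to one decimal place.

29.2

Lung and chest wall are elastances in series: 1/Crs = 1/CL + 1/Ccw.
1/Crs = 1/91 + 1/43 = 0.03424.
Crs = 29.206 mL/cmH2O.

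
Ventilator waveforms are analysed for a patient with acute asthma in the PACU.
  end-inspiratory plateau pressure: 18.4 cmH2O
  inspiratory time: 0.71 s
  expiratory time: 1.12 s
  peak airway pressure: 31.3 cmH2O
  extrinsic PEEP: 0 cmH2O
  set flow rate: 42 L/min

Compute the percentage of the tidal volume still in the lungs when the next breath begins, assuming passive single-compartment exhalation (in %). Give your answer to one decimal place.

10.5

Flow: 42 L/min ÷ 60 = 0.7 L/s.
Vt = flow × Ti = 0.7 L/s × 0.71 s × 1000 mL/L = 497.0 mL.
R = (PIP − Pplat)/V̇ = (31.3 − 18.4) / 0.7 = 12.9/0.7 = 18.429 cmH2O·s/L.
C = Vt/(Pplat − PEEP) = 497.0 / (18.4 − 0) = 497.0/18.4 = 27.011 mL/cmH2O.
τ = R × C = 18.429 × 0.02701 L/cmH2O = 0.4978 s.
Fraction remaining at end-expiration = e^(−Te/τ) = e^(−1.12/0.4978) = 0.1054 → 10.54%.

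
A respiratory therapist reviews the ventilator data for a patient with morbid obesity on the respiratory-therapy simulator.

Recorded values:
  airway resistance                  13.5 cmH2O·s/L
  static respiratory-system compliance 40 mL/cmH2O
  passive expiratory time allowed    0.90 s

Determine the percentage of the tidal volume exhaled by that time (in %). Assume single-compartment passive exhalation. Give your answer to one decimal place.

81.1

τ = R × C = 13.5 × 40 mL/cmH2O = 13.5 × 0.040 L/cmH2O = 0.54 s.
Passive exhalation: V(t)/V₀ = e^(−t/τ) = e^(−0.90/0.54) = 0.1889.
Fraction exhaled = 1 − 0.1889 = 0.8111 → 81.11%.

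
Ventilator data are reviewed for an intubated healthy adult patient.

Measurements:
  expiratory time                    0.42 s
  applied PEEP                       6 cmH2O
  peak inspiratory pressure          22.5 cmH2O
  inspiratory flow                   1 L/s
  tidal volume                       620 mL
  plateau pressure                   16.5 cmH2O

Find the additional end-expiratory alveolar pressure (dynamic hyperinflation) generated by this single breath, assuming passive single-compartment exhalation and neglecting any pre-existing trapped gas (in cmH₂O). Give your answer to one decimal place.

3.2

R = (PIP − Pplat)/V̇ = (22.5 − 16.5) / 1 = 6.0/1 = 6.0 cmH2O·s/L.
C = Vt/(Pplat − PEEP) = 620.0 / (16.5 − 6) = 620.0/10.5 = 59.048 mL/cmH2O.
τ = R × C = 6.0 × 0.05905 L/cmH2O = 0.3543 s.
Fraction remaining = e^(−Te/τ) = e^(−0.42/0.3543) = 0.3056; trapped volume = 620.0 × 0.3056 = 189.47 mL.
Additional alveolar pressure from trapping ≈ V_trapped / C = 189.47 / 59.048 = 3.209 cmH2O.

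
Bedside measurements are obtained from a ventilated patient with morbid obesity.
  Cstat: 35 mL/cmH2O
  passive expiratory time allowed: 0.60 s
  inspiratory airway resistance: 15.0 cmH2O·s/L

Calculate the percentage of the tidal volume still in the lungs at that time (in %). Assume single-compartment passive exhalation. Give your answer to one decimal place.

31.9

τ = R × C = 15.0 × 35 mL/cmH2O = 15.0 × 0.035 L/cmH2O = 0.525 s.
Passive exhalation: V(t)/V₀ = e^(−t/τ) = e^(−0.60/0.525) = 0.3189.
Fraction remaining = 0.3189 → 31.89%.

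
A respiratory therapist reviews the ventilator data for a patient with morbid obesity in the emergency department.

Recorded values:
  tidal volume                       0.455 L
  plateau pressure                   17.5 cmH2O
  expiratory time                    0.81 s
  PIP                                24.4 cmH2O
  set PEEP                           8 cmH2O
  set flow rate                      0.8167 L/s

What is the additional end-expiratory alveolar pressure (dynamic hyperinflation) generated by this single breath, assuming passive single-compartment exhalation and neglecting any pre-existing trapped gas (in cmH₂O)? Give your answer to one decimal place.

1.3

R = (PIP − Pplat)/V̇ = (24.4 − 17.5) / 0.8167 = 6.9/0.8167 = 8.449 cmH2O·s/L.
C = Vt/(Pplat − PEEP) = 455.0 / (17.5 − 8) = 455.0/9.5 = 47.895 mL/cmH2O.
τ = R × C = 8.449 × 0.0479 L/cmH2O = 0.4047 s.
Fraction remaining = e^(−Te/τ) = e^(−0.81/0.4047) = 0.1351; trapped volume = 455.0 × 0.1351 = 61.471 mL.
Additional alveolar pressure from trapping ≈ V_trapped / C = 61.471 / 47.895 = 1.283 cmH2O.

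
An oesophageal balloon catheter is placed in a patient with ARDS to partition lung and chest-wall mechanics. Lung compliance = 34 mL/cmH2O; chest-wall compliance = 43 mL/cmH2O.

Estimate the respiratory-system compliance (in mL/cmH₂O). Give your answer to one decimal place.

Lung and chest wall are elastances in series: 1/Crs = 1/CL + 1/Ccw.
1/Crs = 1/34 + 1/43 = 0.05267.
Crs = 18.986 mL/cmH2O.

19.0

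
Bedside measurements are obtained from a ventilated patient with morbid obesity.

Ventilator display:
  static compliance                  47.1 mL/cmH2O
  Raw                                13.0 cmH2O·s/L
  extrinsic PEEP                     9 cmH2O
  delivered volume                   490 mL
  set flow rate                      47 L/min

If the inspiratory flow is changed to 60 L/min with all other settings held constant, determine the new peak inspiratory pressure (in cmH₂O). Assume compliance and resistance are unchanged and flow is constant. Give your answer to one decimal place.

Flow: 47 L/min ÷ 60 = 0.7833 L/s.
New flow: 60 L/min ÷ 60 = 1 L/s.
PIP = Vt/C + R·V̇ + PEEP (constant-flow equation of motion).
Only the resistive term changes: ΔPIP = R × ΔV̇ = 13.0 × (1 − 0.7833) = 13.0 × 0.2167 = 2.817 cmH2O.
Original PIP = 490/47.1 + 13.0×0.7833 + 9 = 29.586 cmH2O; new PIP = 29.586 + (2.817) = 32.403 cmH2O.

32.4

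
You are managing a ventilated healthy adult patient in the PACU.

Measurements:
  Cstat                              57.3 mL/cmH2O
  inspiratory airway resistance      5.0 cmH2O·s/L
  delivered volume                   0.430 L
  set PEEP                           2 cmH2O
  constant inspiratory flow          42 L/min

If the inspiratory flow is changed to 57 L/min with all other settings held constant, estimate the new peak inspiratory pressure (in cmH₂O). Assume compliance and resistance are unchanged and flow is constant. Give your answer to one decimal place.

Flow: 42 L/min ÷ 60 = 0.7 L/s.
New flow: 57 L/min ÷ 60 = 0.95 L/s.
PIP = Vt/C + R·V̇ + PEEP (constant-flow equation of motion).
Only the resistive term changes: ΔPIP = R × ΔV̇ = 5.0 × (0.95 − 0.7) = 5.0 × 0.25 = 1.25 cmH2O.
Original PIP = 430/57.3 + 5.0×0.7 + 2 = 13.004 cmH2O; new PIP = 13.004 + (1.25) = 14.254 cmH2O.

14.3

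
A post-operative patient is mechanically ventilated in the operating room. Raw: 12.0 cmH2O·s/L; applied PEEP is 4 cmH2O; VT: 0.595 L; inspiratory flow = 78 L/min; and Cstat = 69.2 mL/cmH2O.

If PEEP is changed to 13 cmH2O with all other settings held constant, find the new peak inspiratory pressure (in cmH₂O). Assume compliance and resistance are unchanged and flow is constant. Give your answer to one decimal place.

Flow: 78 L/min ÷ 60 = 1.3 L/s.
PIP = Vt/C + R·V̇ + PEEP (constant-flow equation of motion).
Only the baseline term changes: ΔPIP = ΔPEEP = 13 − 4 = 9.0 cmH2O.
Original PIP = 595/69.2 + 12.0×1.3 + 4 = 28.198 cmH2O; new PIP = 28.198 + (9.0) = 37.198 cmH2O.

37.2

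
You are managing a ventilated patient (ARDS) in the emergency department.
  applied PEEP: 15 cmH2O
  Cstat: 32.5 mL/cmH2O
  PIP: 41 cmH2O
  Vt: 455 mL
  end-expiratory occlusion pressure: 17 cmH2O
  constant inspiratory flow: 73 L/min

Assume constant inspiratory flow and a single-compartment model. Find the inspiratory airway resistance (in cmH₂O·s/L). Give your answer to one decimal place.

8.2

Flow: 73 L/min ÷ 60 = 1.2167 L/s.
Total PEEP = 17 cmH2O (set 15 + intrinsic 2); this is the baseline alveolar pressure.
Equation of motion (constant flow): PIP = Vt/C + R·V̇ + PEEP.
R·V̇ = PIP − Vt/C − PEEP = 41 − 455/32.5 − 17 = 41 − 14.0 − 17 = 10.0 cmH2O.
R = 10.0 / 1.2167 = 8.219 cmH2O·s/L.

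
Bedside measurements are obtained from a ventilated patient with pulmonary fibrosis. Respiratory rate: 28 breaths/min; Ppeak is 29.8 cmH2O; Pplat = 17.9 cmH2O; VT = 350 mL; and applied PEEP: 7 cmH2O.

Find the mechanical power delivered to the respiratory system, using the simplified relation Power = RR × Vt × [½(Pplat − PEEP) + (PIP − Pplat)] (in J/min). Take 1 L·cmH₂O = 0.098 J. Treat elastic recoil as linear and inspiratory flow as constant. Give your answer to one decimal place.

Per-breath work = Vt × [½(Pplat−PEEP) + (PIP−Pplat)] = 0.350 × [0.5×10.9 + 11.9] = 0.350 × 17.35 = 6.073 L·cmH2O.
Power = 28 × 6.073 = 170.04 L·cmH2O/min.
× 0.098 J/(L·cmH2O) → 16.664 J/min.

16.7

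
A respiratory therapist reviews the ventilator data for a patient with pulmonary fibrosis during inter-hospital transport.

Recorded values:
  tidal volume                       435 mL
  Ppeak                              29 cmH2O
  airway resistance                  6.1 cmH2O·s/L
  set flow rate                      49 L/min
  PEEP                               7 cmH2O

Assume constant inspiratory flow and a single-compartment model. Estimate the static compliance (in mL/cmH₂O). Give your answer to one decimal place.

25.6

Flow: 49 L/min ÷ 60 = 0.8167 L/s.
Equation of motion (constant flow): PIP = Vt/C + R·V̇ + PEEP.
Vt/C = PIP − R·V̇ − PEEP = 29 − 6.1×0.8167 − 7 = 29 − 4.982 − 7 = 17.018 cmH2O.
C = Vt / 17.018 = 435 / 17.018 = 25.561 mL/cmH2O.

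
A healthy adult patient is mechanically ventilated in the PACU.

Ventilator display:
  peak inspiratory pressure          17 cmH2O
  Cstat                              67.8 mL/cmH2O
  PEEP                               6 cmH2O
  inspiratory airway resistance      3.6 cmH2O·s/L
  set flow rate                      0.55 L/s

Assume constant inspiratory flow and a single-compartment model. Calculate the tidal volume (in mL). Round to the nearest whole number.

Equation of motion (constant flow): PIP = Vt/C + R·V̇ + PEEP.
Vt/C = PIP − R·V̇ − PEEP = 17 − 1.98 − 6 = 9.02 cmH2O.
Vt = C × 9.02 = 67.8 × 9.02 = 611.56 mL.

612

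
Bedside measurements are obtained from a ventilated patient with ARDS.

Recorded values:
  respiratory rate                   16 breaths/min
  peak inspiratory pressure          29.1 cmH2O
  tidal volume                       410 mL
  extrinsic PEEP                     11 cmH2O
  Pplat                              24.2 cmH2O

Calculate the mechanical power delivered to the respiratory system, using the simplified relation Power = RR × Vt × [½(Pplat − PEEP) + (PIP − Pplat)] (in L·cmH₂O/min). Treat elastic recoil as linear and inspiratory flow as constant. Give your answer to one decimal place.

Per-breath work = Vt × [½(Pplat−PEEP) + (PIP−Pplat)] = 0.410 × [0.5×13.2 + 4.9] = 0.410 × 11.5 = 4.715 L·cmH2O.
Power = 16 × 4.715 = 75.44 L·cmH2O/min.

75.4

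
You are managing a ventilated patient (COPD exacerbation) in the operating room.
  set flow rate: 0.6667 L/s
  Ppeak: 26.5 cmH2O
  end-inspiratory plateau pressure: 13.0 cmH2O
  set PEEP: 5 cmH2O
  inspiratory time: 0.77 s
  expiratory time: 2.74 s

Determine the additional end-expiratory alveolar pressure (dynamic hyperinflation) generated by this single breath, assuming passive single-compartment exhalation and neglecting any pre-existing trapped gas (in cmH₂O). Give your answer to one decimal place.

Vt = flow × Ti = 0.6667 L/s × 0.77 s × 1000 mL/L = 513.36 mL.
R = (PIP − Pplat)/V̇ = (26.5 − 13.0) / 0.6667 = 13.5/0.6667 = 20.249 cmH2O·s/L.
C = Vt/(Pplat − PEEP) = 513.36 / (13.0 − 5) = 513.36/8.0 = 64.17 mL/cmH2O.
τ = R × C = 20.249 × 0.06417 L/cmH2O = 1.299 s.
Fraction remaining = e^(−Te/τ) = e^(−2.74/1.299) = 0.1213; trapped volume = 513.36 × 0.1213 = 62.271 mL.
Additional alveolar pressure from trapping ≈ V_trapped / C = 62.271 / 64.17 = 0.9704 cmH2O.

1.0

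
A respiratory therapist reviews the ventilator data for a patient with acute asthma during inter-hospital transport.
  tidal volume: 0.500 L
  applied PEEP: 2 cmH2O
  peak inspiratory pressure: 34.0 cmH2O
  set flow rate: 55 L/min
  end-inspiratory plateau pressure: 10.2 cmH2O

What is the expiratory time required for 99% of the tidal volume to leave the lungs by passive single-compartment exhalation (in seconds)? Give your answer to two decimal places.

Flow: 55 L/min ÷ 60 = 0.9167 L/s.
R = (PIP − Pplat)/V̇ = (34.0 − 10.2) / 0.9167 = 23.8/0.9167 = 25.963 cmH2O·s/L.
C = Vt/(Pplat − PEEP) = 500.0 / (10.2 − 2) = 500.0/8.2 = 60.976 mL/cmH2O.
τ = R × C = 25.963 × 0.06098 L/cmH2O = 1.583 s.
t = −τ·ln(1 − 0.99) = −1.583·ln(0.01) = 7.29 s.

7.29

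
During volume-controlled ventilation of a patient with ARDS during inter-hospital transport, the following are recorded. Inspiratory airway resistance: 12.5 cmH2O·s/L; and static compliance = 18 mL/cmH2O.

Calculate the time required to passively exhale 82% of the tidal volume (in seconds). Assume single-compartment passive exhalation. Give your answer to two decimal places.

0.39

τ = R × C = 12.5 × 18 mL/cmH2O = 12.5 × 0.018 L/cmH2O = 0.225 s.
Exhaled fraction f = 1 − e^(−t/τ) → t = −τ·ln(1 − f) = −0.225·ln(0.18) = 0.3858 s.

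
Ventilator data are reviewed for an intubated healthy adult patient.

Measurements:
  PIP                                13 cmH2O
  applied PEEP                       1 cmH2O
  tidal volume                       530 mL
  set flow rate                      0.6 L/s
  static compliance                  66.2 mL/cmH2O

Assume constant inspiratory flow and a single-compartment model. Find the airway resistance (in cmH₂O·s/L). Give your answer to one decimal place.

6.7

Equation of motion (constant flow): PIP = Vt/C + R·V̇ + PEEP.
R·V̇ = PIP − Vt/C − PEEP = 13 − 530/66.2 − 1 = 13 − 8.006 − 1 = 3.994 cmH2O.
R = 3.994 / 0.6 = 6.657 cmH2O·s/L.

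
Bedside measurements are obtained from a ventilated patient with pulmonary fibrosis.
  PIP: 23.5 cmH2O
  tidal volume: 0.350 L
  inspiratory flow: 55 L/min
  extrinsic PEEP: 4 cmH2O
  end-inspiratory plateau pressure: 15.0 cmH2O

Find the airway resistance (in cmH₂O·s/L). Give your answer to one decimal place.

Flow: 55 L/min ÷ 60 = 0.9167 L/s.
Raw = (PIP − Pplat) / flow = (23.5 − 15.0) / 0.9167 = 8.5 / 0.9167 = 9.272 cmH2O·s/L.

9.3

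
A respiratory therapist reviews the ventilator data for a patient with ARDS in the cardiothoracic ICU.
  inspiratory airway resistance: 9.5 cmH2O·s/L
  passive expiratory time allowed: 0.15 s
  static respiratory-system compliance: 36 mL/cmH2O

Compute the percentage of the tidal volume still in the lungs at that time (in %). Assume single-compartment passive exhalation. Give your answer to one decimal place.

τ = R × C = 9.5 × 36 mL/cmH2O = 9.5 × 0.036 L/cmH2O = 0.342 s.
Passive exhalation: V(t)/V₀ = e^(−t/τ) = e^(−0.15/0.342) = 0.6449.
Fraction remaining = 0.6449 → 64.49%.

64.5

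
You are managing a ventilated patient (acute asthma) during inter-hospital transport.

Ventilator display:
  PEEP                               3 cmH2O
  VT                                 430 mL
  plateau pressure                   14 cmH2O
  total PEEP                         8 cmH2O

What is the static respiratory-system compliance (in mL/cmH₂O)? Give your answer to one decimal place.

71.7

End-expiratory occlusion gives total PEEP = 8 cmH2O (intrinsic PEEP = 8 − 3 = 5). Use total PEEP for the elastic gradient.
Cstat = Vt / (Pplat − PEEPtotal) = 430 / (14 − 8) = 430 / 6.0 = 71.667 mL/cmH2O.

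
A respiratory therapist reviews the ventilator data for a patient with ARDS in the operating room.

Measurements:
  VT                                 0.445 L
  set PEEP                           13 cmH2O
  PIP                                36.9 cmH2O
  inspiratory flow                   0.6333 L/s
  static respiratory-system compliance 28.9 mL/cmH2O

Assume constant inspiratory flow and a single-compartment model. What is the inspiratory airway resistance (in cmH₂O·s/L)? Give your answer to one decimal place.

Equation of motion (constant flow): PIP = Vt/C + R·V̇ + PEEP.
R·V̇ = PIP − Vt/C − PEEP = 36.9 − 445/28.9 − 13 = 36.9 − 15.398 − 13 = 8.502 cmH2O.
R = 8.502 / 0.6333 = 13.425 cmH2O·s/L.

13.4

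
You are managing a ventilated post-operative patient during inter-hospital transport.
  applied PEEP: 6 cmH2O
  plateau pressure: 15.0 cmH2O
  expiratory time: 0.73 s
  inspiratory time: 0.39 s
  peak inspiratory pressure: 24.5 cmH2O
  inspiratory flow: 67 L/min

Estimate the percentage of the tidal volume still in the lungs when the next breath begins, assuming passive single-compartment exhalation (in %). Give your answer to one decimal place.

17.0

Flow: 67 L/min ÷ 60 = 1.1167 L/s.
Vt = flow × Ti = 1.1167 L/s × 0.39 s × 1000 mL/L = 435.51 mL.
R = (PIP − Pplat)/V̇ = (24.5 − 15.0) / 1.1167 = 9.5/1.1167 = 8.507 cmH2O·s/L.
C = Vt/(Pplat − PEEP) = 435.51 / (15.0 − 6) = 435.51/9.0 = 48.39 mL/cmH2O.
τ = R × C = 8.507 × 0.04839 L/cmH2O = 0.4117 s.
Fraction remaining at end-expiration = e^(−Te/τ) = e^(−0.73/0.4117) = 0.1698 → 16.98%.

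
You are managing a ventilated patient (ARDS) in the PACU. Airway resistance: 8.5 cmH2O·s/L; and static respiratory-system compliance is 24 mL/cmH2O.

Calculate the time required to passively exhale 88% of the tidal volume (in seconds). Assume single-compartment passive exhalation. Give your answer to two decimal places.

0.43

τ = R × C = 8.5 × 24 mL/cmH2O = 8.5 × 0.024 L/cmH2O = 0.204 s.
Exhaled fraction f = 1 − e^(−t/τ) → t = −τ·ln(1 − f) = −0.204·ln(0.12) = 0.4325 s.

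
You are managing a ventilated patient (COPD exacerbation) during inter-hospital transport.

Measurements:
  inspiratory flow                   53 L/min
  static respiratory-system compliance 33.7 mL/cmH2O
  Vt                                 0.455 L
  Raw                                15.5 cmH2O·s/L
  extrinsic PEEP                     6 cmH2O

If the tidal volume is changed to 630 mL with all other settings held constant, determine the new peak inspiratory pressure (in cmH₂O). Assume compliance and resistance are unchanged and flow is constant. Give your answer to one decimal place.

Flow: 53 L/min ÷ 60 = 0.8833 L/s.
PIP = Vt/C + R·V̇ + PEEP (constant-flow equation of motion).
Only the elastic term changes: ΔPIP = ΔVt / C = (630 − 455) / 33.7 = 5.193 cmH2O.
Original PIP = 455/33.7 + 15.5×0.8833 + 6 = 33.193 cmH2O; new PIP = 33.193 + (5.193) = 38.386 cmH2O.

38.4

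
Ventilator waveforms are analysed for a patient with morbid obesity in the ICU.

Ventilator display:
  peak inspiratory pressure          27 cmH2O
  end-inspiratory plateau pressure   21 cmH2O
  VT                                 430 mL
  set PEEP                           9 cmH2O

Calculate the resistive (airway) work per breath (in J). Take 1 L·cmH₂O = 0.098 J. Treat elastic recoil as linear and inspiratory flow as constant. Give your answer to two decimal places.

With constant inspiratory flow the resistive pressure is constant at PIP − Pplat = 27 − 21 = 6.0 cmH2O, so resistive work = 6.0 × 0.430 = 2.58 L·cmH2O.
× 0.098 J/(L·cmH2O) → 0.2528 J.

0.25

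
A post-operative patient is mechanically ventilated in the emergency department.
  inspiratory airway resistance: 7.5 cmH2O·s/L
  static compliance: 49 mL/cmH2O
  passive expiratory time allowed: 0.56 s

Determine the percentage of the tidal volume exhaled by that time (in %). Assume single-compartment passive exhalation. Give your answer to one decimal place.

78.2

τ = R × C = 7.5 × 49 mL/cmH2O = 7.5 × 0.049 L/cmH2O = 0.3675 s.
Passive exhalation: V(t)/V₀ = e^(−t/τ) = e^(−0.56/0.3675) = 0.2179.
Fraction exhaled = 1 − 0.2179 = 0.7821 → 78.21%.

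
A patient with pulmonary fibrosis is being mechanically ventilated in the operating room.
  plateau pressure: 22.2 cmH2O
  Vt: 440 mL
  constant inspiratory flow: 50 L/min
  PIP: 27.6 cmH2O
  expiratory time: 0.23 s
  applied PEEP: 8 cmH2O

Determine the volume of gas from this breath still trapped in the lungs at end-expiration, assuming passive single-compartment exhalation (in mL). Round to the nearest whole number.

140

Flow: 50 L/min ÷ 60 = 0.8333 L/s.
R = (PIP − Pplat)/V̇ = (27.6 − 22.2) / 0.8333 = 5.4/0.8333 = 6.48 cmH2O·s/L.
C = Vt/(Pplat − PEEP) = 440.0 / (22.2 − 8) = 440.0/14.2 = 30.986 mL/cmH2O.
τ = R × C = 6.48 × 0.03099 L/cmH2O = 0.2008 s.
Fraction remaining = e^(−Te/τ) = e^(−0.23/0.2008) = 0.3181.
Trapped volume = 440.0 × 0.3181 = 139.96 mL.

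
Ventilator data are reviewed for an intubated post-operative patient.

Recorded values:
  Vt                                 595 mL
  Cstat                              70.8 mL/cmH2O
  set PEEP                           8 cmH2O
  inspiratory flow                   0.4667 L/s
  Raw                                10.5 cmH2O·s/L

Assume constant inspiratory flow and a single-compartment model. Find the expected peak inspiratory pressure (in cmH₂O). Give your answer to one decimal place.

Equation of motion (constant flow): PIP = Vt/C + R·V̇ + PEEP.
PIP = 595/70.8 + 10.5×0.4667 + 8 = 8.404 + 4.9 + 8 = 21.304 cmH2O.

21.3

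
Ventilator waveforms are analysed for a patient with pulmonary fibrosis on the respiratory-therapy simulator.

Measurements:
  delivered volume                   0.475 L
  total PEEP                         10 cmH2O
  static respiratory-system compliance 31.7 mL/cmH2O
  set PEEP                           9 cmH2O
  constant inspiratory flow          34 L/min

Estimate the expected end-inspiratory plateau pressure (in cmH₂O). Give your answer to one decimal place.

25.0

End-expiratory occlusion gives total PEEP = 10 cmH2O (intrinsic PEEP = 10 − 9 = 1). Use total PEEP for the elastic gradient.
Pplat = PEEPtotal + Vt / Cstat = 10 + 475 / 31.7 = 10 + 14.984 = 24.984 cmH2O.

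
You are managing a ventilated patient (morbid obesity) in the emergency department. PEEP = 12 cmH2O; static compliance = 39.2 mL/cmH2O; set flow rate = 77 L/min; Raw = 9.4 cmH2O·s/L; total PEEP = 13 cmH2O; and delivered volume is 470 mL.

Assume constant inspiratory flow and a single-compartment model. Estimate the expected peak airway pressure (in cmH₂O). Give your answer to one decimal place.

Flow: 77 L/min ÷ 60 = 1.2833 L/s.
Total PEEP = 13 cmH2O (set 12 + intrinsic 1); this is the baseline alveolar pressure.
Equation of motion (constant flow): PIP = Vt/C + R·V̇ + PEEP.
PIP = 470/39.2 + 9.4×1.2833 + 13 = 11.99 + 12.063 + 13 = 37.053 cmH2O.

37.1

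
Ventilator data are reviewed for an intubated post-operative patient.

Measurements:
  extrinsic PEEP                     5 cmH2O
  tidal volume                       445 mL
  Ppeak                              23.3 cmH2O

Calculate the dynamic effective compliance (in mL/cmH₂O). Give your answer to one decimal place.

24.3

Dynamic compliance = Vt / (PIP − PEEP) = 445 / (23.3 − 5) = 445 / 18.3 = 24.317 mL/cmH2O.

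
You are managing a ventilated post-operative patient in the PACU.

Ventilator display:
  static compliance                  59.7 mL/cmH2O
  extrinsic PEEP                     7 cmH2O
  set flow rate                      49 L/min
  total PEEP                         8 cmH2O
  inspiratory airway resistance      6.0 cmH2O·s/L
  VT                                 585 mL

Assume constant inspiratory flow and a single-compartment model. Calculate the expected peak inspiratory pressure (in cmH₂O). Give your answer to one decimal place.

Flow: 49 L/min ÷ 60 = 0.8167 L/s.
Total PEEP = 8 cmH2O (set 7 + intrinsic 1); this is the baseline alveolar pressure.
Equation of motion (constant flow): PIP = Vt/C + R·V̇ + PEEP.
PIP = 585/59.7 + 6.0×0.8167 + 8 = 9.799 + 4.9 + 8 = 22.699 cmH2O.

22.7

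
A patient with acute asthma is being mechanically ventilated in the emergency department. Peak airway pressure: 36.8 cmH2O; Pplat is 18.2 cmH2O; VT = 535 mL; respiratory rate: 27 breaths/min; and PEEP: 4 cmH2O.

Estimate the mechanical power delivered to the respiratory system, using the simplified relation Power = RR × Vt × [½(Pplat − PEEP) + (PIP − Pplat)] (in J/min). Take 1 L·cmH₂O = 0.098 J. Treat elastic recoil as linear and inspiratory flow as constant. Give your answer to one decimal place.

Per-breath work = Vt × [½(Pplat−PEEP) + (PIP−Pplat)] = 0.535 × [0.5×14.2 + 18.6] = 0.535 × 25.7 = 13.75 L·cmH2O.
Power = 27 × 13.75 = 371.25 L·cmH2O/min.
× 0.098 J/(L·cmH2O) → 36.383 J/min.

36.4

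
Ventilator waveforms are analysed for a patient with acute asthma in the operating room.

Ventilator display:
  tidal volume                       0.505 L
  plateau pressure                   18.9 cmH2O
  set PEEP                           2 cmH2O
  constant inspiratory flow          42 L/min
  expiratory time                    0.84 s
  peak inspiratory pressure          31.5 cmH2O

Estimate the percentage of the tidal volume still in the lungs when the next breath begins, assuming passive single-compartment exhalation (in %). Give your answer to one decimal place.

21.0

Flow: 42 L/min ÷ 60 = 0.7 L/s.
R = (PIP − Pplat)/V̇ = (31.5 − 18.9) / 0.7 = 12.6/0.7 = 18.0 cmH2O·s/L.
C = Vt/(Pplat − PEEP) = 505.0 / (18.9 − 2) = 505.0/16.9 = 29.882 mL/cmH2O.
τ = R × C = 18.0 × 0.02988 L/cmH2O = 0.5378 s.
Fraction remaining at end-expiration = e^(−Te/τ) = e^(−0.84/0.5378) = 0.2097 → 20.97%.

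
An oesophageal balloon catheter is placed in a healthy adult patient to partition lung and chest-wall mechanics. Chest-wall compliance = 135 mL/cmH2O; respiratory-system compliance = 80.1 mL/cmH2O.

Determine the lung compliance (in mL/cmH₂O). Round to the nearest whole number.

197

1/CL = 1/Crs − 1/Ccw.
1/CL = 1/80.1 − 1/135 = 0.005077.
CL = 196.97 mL/cmH2O.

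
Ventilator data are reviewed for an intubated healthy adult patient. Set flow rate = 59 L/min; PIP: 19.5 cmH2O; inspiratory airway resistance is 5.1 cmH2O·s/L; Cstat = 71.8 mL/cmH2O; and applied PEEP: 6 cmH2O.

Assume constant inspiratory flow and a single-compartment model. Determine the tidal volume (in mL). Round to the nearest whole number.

609

Flow: 59 L/min ÷ 60 = 0.9833 L/s.
Equation of motion (constant flow): PIP = Vt/C + R·V̇ + PEEP.
Vt/C = PIP − R·V̇ − PEEP = 19.5 − 5.015 − 6 = 8.485 cmH2O.
Vt = C × 8.485 = 71.8 × 8.485 = 609.22 mL.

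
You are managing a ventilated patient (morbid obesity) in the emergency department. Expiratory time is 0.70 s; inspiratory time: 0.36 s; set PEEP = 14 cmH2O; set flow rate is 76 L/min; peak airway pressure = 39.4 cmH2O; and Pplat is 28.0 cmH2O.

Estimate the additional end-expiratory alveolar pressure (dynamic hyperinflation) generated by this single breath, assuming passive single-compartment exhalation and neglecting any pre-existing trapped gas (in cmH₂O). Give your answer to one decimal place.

1.3

Flow: 76 L/min ÷ 60 = 1.2667 L/s.
Vt = flow × Ti = 1.2667 L/s × 0.36 s × 1000 mL/L = 456.01 mL.
R = (PIP − Pplat)/V̇ = (39.4 − 28.0) / 1.2667 = 11.4/1.2667 = 9.0 cmH2O·s/L.
C = Vt/(Pplat − PEEP) = 456.01 / (28.0 − 14) = 456.01/14.0 = 32.572 mL/cmH2O.
τ = R × C = 9.0 × 0.03257 L/cmH2O = 0.2931 s.
Fraction remaining = e^(−Te/τ) = e^(−0.70/0.2931) = 0.09179; trapped volume = 456.01 × 0.09179 = 41.857 mL.
Additional alveolar pressure from trapping ≈ V_trapped / C = 41.857 / 32.572 = 1.285 cmH2O.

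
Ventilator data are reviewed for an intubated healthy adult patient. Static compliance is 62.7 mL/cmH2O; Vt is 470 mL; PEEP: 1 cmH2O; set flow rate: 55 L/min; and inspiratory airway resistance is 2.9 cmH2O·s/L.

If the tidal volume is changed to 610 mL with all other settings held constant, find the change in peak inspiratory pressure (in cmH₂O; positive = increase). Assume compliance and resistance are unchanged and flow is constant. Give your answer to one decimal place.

2.2

PIP = Vt/C + R·V̇ + PEEP (constant-flow equation of motion).
Only the elastic term changes: ΔPIP = ΔVt / C = (610 − 470) / 62.7 = 2.233 cmH2O.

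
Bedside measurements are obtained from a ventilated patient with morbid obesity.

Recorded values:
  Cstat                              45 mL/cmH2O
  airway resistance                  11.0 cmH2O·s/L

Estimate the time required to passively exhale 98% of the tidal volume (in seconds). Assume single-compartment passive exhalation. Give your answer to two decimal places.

τ = R × C = 11.0 × 45 mL/cmH2O = 11.0 × 0.045 L/cmH2O = 0.495 s.
Exhaled fraction f = 1 − e^(−t/τ) → t = −τ·ln(1 − f) = −0.495·ln(0.02) = 1.936 s.

1.94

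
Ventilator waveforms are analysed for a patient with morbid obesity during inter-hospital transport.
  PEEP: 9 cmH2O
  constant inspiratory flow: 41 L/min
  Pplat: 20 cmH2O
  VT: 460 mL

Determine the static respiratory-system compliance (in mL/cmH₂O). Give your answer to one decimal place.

41.8

Cstat = Vt / (Pplat − PEEP) = 460 / (20 − 9) = 460 / 11.0 = 41.818 mL/cmH2O.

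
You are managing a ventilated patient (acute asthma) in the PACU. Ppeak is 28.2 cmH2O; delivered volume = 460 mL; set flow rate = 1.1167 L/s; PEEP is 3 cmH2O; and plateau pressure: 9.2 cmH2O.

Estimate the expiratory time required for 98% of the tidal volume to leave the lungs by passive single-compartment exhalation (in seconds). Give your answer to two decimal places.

R = (PIP − Pplat)/V̇ = (28.2 − 9.2) / 1.1167 = 19.0/1.1167 = 17.014 cmH2O·s/L.
C = Vt/(Pplat − PEEP) = 460.0 / (9.2 − 3) = 460.0/6.2 = 74.194 mL/cmH2O.
τ = R × C = 17.014 × 0.07419 L/cmH2O = 1.262 s.
t = −τ·ln(1 − 0.98) = −1.262·ln(0.02) = 4.937 s.

4.94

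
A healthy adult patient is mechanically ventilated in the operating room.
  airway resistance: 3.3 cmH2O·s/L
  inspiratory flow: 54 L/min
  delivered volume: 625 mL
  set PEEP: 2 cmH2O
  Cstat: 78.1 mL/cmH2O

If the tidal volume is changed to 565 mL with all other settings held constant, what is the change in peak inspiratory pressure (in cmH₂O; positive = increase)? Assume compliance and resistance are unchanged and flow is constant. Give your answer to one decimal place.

-0.8

PIP = Vt/C + R·V̇ + PEEP (constant-flow equation of motion).
Only the elastic term changes: ΔPIP = ΔVt / C = (565 − 625) / 78.1 = -0.7682 cmH2O.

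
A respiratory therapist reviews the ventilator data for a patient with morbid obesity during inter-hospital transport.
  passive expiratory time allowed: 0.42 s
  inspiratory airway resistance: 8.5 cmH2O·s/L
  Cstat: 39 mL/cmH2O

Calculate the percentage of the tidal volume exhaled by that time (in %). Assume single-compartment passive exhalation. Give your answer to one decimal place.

71.8

τ = R × C = 8.5 × 39 mL/cmH2O = 8.5 × 0.039 L/cmH2O = 0.3315 s.
Passive exhalation: V(t)/V₀ = e^(−t/τ) = e^(−0.42/0.3315) = 0.2817.
Fraction exhaled = 1 − 0.2817 = 0.7183 → 71.83%.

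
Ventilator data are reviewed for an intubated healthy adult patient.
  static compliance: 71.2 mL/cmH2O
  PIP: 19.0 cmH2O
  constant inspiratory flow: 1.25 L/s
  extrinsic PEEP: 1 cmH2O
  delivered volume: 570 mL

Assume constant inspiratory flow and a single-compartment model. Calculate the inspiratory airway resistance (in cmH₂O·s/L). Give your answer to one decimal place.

8.0

Equation of motion (constant flow): PIP = Vt/C + R·V̇ + PEEP.
R·V̇ = PIP − Vt/C − PEEP = 19.0 − 570/71.2 − 1 = 19.0 − 8.006 − 1 = 9.994 cmH2O.
R = 9.994 / 1.25 = 7.995 cmH2O·s/L.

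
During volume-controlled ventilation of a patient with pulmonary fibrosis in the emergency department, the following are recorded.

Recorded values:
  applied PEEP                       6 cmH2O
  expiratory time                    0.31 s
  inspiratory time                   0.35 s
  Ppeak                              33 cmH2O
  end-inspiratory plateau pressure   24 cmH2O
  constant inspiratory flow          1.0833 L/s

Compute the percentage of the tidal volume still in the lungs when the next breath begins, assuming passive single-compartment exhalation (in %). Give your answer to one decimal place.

Vt = flow × Ti = 1.0833 L/s × 0.35 s × 1000 mL/L = 379.16 mL.
R = (PIP − Pplat)/V̇ = (33 − 24) / 1.0833 = 9.0/1.0833 = 8.308 cmH2O·s/L.
C = Vt/(Pplat − PEEP) = 379.16 / (24 − 6) = 379.16/18.0 = 21.064 mL/cmH2O.
τ = R × C = 8.308 × 0.02106 L/cmH2O = 0.175 s.
Fraction remaining at end-expiration = e^(−Te/τ) = e^(−0.31/0.175) = 0.1701 → 17.01%.

17.0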